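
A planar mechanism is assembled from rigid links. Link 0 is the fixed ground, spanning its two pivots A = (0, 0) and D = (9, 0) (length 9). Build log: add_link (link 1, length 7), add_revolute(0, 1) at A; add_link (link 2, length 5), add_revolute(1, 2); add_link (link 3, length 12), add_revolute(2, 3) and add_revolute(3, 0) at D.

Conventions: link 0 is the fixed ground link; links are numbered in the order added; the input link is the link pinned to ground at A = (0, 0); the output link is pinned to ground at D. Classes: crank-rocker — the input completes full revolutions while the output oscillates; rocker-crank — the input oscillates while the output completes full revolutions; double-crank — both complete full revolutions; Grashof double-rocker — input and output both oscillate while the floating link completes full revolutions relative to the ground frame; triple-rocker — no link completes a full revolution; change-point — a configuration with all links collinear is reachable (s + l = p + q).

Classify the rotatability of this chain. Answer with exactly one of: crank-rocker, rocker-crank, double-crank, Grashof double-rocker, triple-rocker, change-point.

lengths: ground=9, input=7, coupler=5, output=12
sorted: s=5 (shortest), l=12 (longest), p+q=16
s + l = 17 vs p + q = 16
s + l > p + q → non-Grashof → no link fully rotates → triple-rocker

triple-rocker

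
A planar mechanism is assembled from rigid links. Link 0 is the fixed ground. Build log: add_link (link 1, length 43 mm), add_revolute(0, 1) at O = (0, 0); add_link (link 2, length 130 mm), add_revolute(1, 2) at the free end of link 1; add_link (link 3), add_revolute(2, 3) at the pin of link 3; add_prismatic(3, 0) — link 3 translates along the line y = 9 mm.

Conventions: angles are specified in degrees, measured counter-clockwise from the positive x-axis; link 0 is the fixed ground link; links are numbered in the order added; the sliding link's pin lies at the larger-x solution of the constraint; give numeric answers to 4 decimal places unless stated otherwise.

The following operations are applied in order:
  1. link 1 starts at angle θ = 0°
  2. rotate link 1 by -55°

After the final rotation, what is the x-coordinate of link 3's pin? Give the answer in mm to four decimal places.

geometry: r = 43 mm, L = 130 mm, e = 9 mm; θ starts at 0°
rotate link 1 by -55°: θ ← 0° -55° = -55°
crank pin P = (r cos θ, r sin θ) = (24.663787, -35.223538)
h = r sin θ − e = -35.223538 − 9 = -44.223538
x = r cos θ + √(L² − h²) = 24.663787 + 122.246794 = 146.910581

146.9106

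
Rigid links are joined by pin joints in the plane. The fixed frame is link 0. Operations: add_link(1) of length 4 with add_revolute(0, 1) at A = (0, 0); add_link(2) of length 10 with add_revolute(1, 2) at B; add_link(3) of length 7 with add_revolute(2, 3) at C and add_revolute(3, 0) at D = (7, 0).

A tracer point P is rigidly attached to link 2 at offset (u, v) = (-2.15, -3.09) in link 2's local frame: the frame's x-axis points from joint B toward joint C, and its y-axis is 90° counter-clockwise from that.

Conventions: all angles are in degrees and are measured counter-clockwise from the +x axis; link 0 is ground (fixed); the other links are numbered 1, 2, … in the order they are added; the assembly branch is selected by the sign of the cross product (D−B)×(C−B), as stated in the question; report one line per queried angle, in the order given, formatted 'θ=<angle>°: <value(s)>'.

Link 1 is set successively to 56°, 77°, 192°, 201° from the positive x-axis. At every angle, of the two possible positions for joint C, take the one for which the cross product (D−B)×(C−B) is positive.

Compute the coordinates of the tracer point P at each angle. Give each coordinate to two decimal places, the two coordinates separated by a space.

A=(0,0), D=(7.00,0)
θ=56°: B = A + 4.00·(cos56°, sin56°) = (2.2368, 3.3162)
θ=56°: |BD| = 5.8039
θ=56°: circle(B,10.00) ∩ circle(D,7.00): a=7.2955, h=6.8392
θ=56°:   candidates: C₊=(12.1319,4.7606) cross=39.694; C₋=(4.3165,-6.4652) cross=-39.694
θ=56°:   branch + wants cross > 0 → take C=(12.1319,4.7606) (cross=39.694)
θ=56°: ex = (C−B)/|BC| = (0.9895,0.1444); ey = (-0.1444,0.9895)
θ=56°: P = B + -2.15·ex + -3.09·ey = (0.5557,-0.0520)
θ=77°: B = A + 4.00·(cos77°, sin77°) = (0.8998, 3.8975)
θ=77°: |BD| = 7.2390
θ=77°: circle(B,10.00) ∩ circle(D,7.00): a=7.1421, h=6.9993
θ=77°:   candidates: C₊=(10.6868,5.9504) cross=50.668; C₋=(3.1499,-5.8461) cross=-50.668
θ=77°:   branch + wants cross > 0 → take C=(10.6868,5.9504) (cross=50.668)
θ=77°: ex = (C−B)/|BC| = (0.9787,0.2053); ey = (-0.2053,0.9787)
θ=77°: P = B + -2.15·ex + -3.09·ey = (-0.5700,0.4319)
θ=192°: B = A + 4.00·(cos192°, sin192°) = (-3.9126, -0.8316)
θ=192°: |BD| = 10.9442
θ=192°: circle(B,10.00) ∩ circle(D,7.00): a=7.8021, h=6.2552
θ=192°:   candidates: C₊=(3.3916,5.9983) cross=68.458; C₋=(4.3423,-6.4758) cross=-68.458
θ=192°:   branch + wants cross > 0 → take C=(3.3916,5.9983) (cross=68.458)
θ=192°: ex = (C−B)/|BC| = (0.7304,0.6830); ey = (-0.6830,0.7304)
θ=192°: P = B + -2.15·ex + -3.09·ey = (-3.3725,-4.5571)
θ=201°: B = A + 4.00·(cos201°, sin201°) = (-3.7343, -1.4335)
θ=201°: |BD| = 10.8296
θ=201°: circle(B,10.00) ∩ circle(D,7.00): a=7.7695, h=6.2957
θ=201°:   candidates: C₊=(3.1334,5.8352) cross=68.180; C₋=(4.8001,-6.6453) cross=-68.180
θ=201°:   branch + wants cross > 0 → take C=(3.1334,5.8352) (cross=68.180)
θ=201°: ex = (C−B)/|BC| = (0.6868,0.7269); ey = (-0.7269,0.6868)
θ=201°: P = B + -2.15·ex + -3.09·ey = (-2.9649,-5.1184)

θ=56°: 0.56 -0.05
θ=77°: -0.57 0.43
θ=192°: -3.37 -4.56
θ=201°: -2.96 -5.12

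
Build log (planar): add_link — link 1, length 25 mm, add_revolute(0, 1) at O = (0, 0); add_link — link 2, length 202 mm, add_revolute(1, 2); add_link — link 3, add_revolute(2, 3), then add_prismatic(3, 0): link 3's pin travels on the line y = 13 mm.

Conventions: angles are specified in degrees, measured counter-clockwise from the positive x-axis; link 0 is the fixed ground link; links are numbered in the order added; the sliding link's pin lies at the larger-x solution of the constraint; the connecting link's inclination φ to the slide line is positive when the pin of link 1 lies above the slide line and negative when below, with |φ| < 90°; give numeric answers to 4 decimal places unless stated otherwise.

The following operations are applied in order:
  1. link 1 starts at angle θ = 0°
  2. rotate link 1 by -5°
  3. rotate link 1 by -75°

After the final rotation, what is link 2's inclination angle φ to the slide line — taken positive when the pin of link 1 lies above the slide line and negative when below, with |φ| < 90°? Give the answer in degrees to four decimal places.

geometry: r = 25 mm, L = 202 mm, e = 13 mm; θ starts at 0°
rotate link 1 by -5°: θ ← 0° -5° = -5°
rotate link 1 by -75°: θ ← -5° -75° = -80°
h = r sin θ − e = -24.620194 − 13 = -37.620194
sin φ = h / L = -37.620194 / 202 = -0.18623858
φ = arcsin(-0.18623858) = -10.733353°

-10.7334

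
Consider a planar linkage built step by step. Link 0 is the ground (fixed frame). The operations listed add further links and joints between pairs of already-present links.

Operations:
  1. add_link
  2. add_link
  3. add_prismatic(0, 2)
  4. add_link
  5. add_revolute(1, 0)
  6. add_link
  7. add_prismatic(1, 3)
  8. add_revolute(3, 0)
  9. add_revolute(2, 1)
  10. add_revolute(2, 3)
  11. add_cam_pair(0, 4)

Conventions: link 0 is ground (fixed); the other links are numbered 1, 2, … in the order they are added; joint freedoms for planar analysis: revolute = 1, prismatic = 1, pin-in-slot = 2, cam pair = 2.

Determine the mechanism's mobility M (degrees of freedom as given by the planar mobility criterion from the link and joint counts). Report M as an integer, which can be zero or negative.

(L,J1,J2)=(1,0,0); link0 fixed
link1: (2,0,0)
link2: (3,0,0)
P 0-2 [J1]: (3,1,0)
link3: (4,1,0)
R 1-0 [J1]: (4,2,0)
link4: (5,2,0)
P 1-3 [J1]: (5,3,0)
R 3-0 [J1]: (5,4,0)
R 2-1 [J1]: (5,5,0)
R 2-3 [J1]: (5,6,0)
C 0-4 [J2]: (5,6,1)
Grübler: 3·4 − 2·6 − 1 = -1

M = -1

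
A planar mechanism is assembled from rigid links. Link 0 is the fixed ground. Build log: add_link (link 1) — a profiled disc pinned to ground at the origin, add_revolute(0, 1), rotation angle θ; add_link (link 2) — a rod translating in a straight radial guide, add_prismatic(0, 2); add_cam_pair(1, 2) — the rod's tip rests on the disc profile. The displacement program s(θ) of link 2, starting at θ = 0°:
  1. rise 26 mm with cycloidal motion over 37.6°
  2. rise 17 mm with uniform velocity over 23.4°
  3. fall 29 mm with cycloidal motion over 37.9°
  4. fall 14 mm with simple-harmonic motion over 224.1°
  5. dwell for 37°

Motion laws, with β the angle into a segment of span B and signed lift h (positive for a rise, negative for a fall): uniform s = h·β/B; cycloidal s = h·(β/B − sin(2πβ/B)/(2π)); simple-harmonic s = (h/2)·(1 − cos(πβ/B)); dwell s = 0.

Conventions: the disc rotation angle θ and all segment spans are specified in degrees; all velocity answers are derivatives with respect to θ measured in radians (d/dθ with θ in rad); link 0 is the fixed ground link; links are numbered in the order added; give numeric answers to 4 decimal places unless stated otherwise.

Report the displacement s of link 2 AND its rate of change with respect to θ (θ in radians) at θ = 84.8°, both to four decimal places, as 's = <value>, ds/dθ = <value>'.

seg 1 [0°–37.6°] cycloidal, h=26: full span → s += 26 → s = 26.0000
seg 2 [37.6°–61°] uniform, h=17: full span → s += 17 → s = 43.0000
seg 3 [61°–98.9°] cycloidal, h=-29: θ=84.8° here. β=23.8, B=37.9. -29·(0.6280 − sin(2π·0.6280)/(2π)) = -21.5350 → s = 21.4650
velocity in seg [61°–98.9°] (cycloidal), θ in radians: β = 23.8° = 0.4154 rad, B = 37.9° = 0.6615 rad; ds/dθ = (h/B)(1 − cos(2πβ/B)) = ((-29)/0.6615)(1 − cos(2π·0.6280)) = -74.257902 mm/rad

s = 21.4650, ds/dθ = -74.2579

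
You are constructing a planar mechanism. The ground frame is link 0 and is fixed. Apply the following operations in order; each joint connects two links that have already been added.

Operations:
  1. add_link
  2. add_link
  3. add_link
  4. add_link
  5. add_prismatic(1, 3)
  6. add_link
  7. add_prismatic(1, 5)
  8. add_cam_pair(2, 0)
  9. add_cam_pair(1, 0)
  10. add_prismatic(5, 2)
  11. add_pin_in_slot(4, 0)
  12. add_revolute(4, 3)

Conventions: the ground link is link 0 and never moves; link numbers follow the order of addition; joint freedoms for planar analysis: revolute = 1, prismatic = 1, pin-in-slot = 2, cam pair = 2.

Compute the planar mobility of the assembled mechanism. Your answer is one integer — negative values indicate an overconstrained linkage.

L=1 J1=0 J2=0
add link → L=2 J1=0 J2=0
add link → L=3 J1=0 J2=0
add link → L=4 J1=0 J2=0
add link → L=5 J1=0 J2=0
P@1,3 dof=1 J1 → L=5 J1=1 J2=0
add link → L=6 J1=1 J2=0
P@1,5 dof=1 J1 → L=6 J1=2 J2=0
C@2,0 dof=2 J2 → L=6 J1=2 J2=1
C@1,0 dof=2 J2 → L=6 J1=2 J2=2
P@5,2 dof=1 J1 → L=6 J1=3 J2=2
PS@4,0 dof=2 J2 → L=6 J1=3 J2=3
R@4,3 dof=1 J1 → L=6 J1=4 J2=3
M=3(L−1)−2J1−J2=3·5−2·4−3=4

M = 4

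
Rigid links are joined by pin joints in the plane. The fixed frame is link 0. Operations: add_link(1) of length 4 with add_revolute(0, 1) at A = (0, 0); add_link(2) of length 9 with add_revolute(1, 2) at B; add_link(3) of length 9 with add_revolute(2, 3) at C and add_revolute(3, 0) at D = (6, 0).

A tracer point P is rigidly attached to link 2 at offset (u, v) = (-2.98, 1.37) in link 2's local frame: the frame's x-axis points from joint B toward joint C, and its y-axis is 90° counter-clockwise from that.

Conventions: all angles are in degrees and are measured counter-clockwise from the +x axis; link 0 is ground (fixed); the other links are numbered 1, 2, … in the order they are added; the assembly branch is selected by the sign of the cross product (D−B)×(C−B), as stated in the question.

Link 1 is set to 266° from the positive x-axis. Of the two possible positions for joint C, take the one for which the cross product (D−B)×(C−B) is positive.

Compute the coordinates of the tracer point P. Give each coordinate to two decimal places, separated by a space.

A=(0,0), D=(6.00,0)
B = A + 4.00·(cos266°, sin266°) = (-0.2790, -3.9903)
|BD| = 7.4396
circle(B,9.00) ∩ circle(D,9.00): a=3.7198, h=8.1953
  candidates: C₊=(-1.5351,4.9217) cross=60.970; C₋=(7.2560,-8.9119) cross=-60.970
  branch + wants cross > 0 → take C=(-1.5351,4.9217) (cross=60.970)
ex = (C−B)/|BC| = (-0.1396,0.9902); ey = (-0.9902,-0.1396)
P = B + -2.98·ex + 1.37·ey = (-1.2197,-7.1323)

-1.22 -7.13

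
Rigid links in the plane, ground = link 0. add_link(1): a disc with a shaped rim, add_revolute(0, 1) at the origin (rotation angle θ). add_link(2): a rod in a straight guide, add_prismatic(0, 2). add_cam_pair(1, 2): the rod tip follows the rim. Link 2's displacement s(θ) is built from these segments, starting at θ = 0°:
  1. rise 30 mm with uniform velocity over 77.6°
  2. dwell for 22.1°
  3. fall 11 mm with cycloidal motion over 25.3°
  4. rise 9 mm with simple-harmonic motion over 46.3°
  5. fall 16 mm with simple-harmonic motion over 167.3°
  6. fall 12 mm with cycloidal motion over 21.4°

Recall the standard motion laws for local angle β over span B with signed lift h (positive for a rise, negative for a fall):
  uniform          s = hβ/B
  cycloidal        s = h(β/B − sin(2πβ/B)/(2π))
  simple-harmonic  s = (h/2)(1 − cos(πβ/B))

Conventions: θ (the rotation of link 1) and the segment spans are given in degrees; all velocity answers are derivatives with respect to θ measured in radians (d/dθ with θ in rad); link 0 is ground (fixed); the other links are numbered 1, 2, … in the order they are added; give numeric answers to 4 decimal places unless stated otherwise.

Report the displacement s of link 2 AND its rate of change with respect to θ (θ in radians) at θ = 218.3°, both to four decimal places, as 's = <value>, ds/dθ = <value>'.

segment 1 (0° to 77.6°, uniform, h = 30) is passed completely: s = 0.0000 + (30) = 30.0000
segment 2 (77.6° to 99.7°, dwell): s unchanged at 30.0000
segment 3 (99.7° to 125°, cycloidal, h = -11) is passed completely: s = 30.0000 + (-11) = 19.0000
segment 4 (125° to 171.3°, simple-harmonic, h = 9) is passed completely: s = 19.0000 + (9) = 28.0000
θ = 218.3° falls in segment 5 (171.3° to 338.6°, simple-harmonic, h = -16): β = 218.3 − 171.3 = 47°, B = 167.3°; Δs = -16/2·(1 − cos(π·0.2809)) = -2.9187; s = 28.0000 − 2.9187 = 25.0813
velocity in seg [171.3°–338.6°] (simple-harmonic), θ in radians: β = 47° = 0.8203 rad, B = 167.3° = 2.9199 rad; ds/dθ = (πh/(2B)) sin(πβ/B) = (π·(-16)/(2·2.9199)) sin(π·0.2809) = -6.648076 mm/rad

s = 25.0813, ds/dθ = -6.6481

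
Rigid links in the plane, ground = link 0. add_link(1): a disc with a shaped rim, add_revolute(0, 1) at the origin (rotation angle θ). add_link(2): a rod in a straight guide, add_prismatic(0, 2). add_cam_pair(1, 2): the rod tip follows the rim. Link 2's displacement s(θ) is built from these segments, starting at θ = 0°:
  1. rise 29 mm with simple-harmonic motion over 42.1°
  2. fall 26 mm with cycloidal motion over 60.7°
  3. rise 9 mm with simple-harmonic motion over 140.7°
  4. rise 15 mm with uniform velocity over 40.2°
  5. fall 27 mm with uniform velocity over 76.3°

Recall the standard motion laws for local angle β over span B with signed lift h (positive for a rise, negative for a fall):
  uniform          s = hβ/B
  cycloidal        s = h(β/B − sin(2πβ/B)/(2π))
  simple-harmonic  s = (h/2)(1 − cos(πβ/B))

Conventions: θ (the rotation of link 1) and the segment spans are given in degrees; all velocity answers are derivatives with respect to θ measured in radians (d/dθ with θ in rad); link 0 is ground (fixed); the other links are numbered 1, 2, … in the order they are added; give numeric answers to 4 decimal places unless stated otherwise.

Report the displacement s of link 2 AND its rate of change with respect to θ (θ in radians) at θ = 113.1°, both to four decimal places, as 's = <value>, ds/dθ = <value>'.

segment 1 (0° to 42.1°, simple-harmonic, h = 29) is passed completely: s = 0.0000 + (29) = 29.0000
segment 2 (42.1° to 102.8°, cycloidal, h = -26) is passed completely: s = 29.0000 + (-26) = 3.0000
θ = 113.1° falls in segment 3 (102.8° to 243.5°, simple-harmonic, h = 9): β = 113.1 − 102.8 = 10.3°, B = 140.7°; Δs = 9/2·(1 − cos(π·0.0732)) = 0.1185; s = 3.0000 + 0.1185 = 3.1185
velocity in seg [102.8°–243.5°] (simple-harmonic), θ in radians: β = 10.3° = 0.1798 rad, B = 140.7° = 2.4557 rad; ds/dθ = (πh/(2B)) sin(πβ/B) = (π·9/(2·2.4557)) sin(π·0.0732) = 1.312347 mm/rad

s = 3.1185, ds/dθ = 1.3123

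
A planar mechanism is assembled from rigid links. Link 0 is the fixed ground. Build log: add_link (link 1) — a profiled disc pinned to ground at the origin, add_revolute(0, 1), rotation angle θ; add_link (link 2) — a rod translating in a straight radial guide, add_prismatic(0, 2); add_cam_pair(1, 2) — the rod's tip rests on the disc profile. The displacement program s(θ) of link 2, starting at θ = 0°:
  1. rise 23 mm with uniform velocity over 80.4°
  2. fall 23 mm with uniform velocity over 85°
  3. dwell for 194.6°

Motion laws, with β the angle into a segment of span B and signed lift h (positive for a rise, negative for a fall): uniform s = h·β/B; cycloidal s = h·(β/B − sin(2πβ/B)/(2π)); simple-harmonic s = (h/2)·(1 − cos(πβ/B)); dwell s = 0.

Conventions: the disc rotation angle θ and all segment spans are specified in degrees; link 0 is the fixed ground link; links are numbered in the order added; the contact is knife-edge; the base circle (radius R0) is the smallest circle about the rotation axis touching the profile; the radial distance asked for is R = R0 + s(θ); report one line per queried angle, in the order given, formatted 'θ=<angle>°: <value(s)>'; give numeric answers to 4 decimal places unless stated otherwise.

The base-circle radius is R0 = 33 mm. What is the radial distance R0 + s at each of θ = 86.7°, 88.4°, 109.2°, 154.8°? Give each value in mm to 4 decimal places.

seg 1 [0°–80.4°] uniform, h=23: full span → s += 23 → s = 23.0000
seg 2 [80.4°–165.4°] uniform, h=-23: θ=86.7° here. β=6.3, B=85. -23·6.3/85 = -1.7047 → s = 21.2953
seg 2 [80.4°–165.4°] uniform, h=-23: θ=88.4° here. β=8, B=85. -23·8/85 = -2.1647 → s = 20.8353
seg 2 [80.4°–165.4°] uniform, h=-23: θ=109.2° here. β=28.8, B=85. -23·28.8/85 = -7.7929 → s = 15.2071
seg 2 [80.4°–165.4°] uniform, h=-23: θ=154.8° here. β=74.4, B=85. -23·74.4/85 = -20.1318 → s = 2.8682
θ=86.7°: R = R0 + s = 33 + 21.2953 = 54.2953
θ=88.4°: R = R0 + s = 33 + 20.8353 = 53.8353
θ=109.2°: R = R0 + s = 33 + 15.2071 = 48.2071
θ=154.8°: R = R0 + s = 33 + 2.8682 = 35.8682

θ=86.7°: 54.2953
θ=88.4°: 53.8353
θ=109.2°: 48.2071
θ=154.8°: 35.8682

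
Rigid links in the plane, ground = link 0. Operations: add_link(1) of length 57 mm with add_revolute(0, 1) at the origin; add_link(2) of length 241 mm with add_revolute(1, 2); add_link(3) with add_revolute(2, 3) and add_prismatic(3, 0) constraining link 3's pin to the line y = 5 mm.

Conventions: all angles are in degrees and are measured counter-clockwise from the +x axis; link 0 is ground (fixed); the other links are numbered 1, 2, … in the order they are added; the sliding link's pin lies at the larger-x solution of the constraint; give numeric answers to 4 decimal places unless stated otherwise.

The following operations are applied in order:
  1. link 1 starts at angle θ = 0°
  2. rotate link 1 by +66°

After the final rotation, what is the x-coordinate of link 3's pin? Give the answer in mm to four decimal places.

geometry: r = 57 mm, L = 241 mm, e = 5 mm; θ starts at 0°
rotate link 1 by +66°: θ ← 0° +66° = 66°
crank pin P = (r cos θ, r sin θ) = (23.183989, 52.072091)
h = r sin θ − e = 52.072091 − 5 = 47.072091
x = r cos θ + √(L² − h²) = 23.183989 + 236.358241 = 259.542230

259.5422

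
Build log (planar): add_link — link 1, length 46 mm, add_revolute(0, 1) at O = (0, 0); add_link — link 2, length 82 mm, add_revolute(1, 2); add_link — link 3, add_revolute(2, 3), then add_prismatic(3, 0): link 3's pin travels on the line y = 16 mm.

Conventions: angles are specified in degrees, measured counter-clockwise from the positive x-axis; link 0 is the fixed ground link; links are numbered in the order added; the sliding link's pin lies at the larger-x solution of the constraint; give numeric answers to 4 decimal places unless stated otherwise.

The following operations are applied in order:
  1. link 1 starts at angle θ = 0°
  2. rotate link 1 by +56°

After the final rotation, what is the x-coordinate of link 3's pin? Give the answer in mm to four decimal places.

geometry: r = 46 mm, L = 82 mm, e = 16 mm; θ starts at 0°
rotate link 1 by +56°: θ ← 0° +56° = 56°
crank pin P = (r cos θ, r sin θ) = (25.722874, 38.135728)
h = r sin θ − e = 38.135728 − 16 = 22.135728
x = r cos θ + √(L² − h²) = 25.722874 + 78.955744 = 104.678618

104.6786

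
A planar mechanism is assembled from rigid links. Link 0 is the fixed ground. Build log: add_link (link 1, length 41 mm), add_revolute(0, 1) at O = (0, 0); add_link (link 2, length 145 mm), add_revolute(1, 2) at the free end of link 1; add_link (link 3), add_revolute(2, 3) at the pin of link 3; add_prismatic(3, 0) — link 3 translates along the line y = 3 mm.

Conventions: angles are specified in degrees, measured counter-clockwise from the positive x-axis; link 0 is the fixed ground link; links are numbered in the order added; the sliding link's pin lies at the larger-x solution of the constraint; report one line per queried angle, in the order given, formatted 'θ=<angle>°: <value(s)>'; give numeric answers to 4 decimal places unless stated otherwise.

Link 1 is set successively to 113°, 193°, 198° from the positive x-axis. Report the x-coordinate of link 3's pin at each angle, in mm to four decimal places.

geometry: r = 41 mm, L = 145 mm, e = 3 mm
θ=113°: crank pin P = (r cos θ, r sin θ) = (-16.019976, 37.740699)
θ=113°: h = r sin θ − e = 37.740699 − 3 = 34.740699
θ=113°: x = r cos θ + √(L² − h²) = -16.019976 + 140.776716 = 124.756740
θ=193°: crank pin P = (r cos θ, r sin θ) = (-39.949173, -9.222993)
θ=193°: h = r sin θ − e = -9.222993 − 3 = -12.222993
θ=193°: x = r cos θ + √(L² − h²) = -39.949173 + 144.483904 = 104.534731
θ=198°: crank pin P = (r cos θ, r sin θ) = (-38.993317, -12.669697)
θ=198°: h = r sin θ − e = -12.669697 − 3 = -15.669697
θ=198°: x = r cos θ + √(L² − h²) = -38.993317 + 144.150826 = 105.157509

θ=113°: 124.7567
θ=193°: 104.5347
θ=198°: 105.1575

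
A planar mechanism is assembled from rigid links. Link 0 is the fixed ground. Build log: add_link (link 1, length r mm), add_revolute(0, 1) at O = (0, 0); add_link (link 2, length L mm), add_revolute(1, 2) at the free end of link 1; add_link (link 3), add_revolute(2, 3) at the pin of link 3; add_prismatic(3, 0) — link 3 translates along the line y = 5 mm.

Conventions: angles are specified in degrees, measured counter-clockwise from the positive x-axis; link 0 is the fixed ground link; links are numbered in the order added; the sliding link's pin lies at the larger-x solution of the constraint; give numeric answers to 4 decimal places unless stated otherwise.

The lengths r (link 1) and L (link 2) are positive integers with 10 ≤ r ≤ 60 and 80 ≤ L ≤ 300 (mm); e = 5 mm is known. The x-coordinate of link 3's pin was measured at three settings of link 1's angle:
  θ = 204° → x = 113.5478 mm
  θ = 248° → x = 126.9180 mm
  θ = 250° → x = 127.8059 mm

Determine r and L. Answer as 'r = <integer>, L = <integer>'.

constraint per measurement: (x − r cos θ)² + (r sin θ − e)² = L²
subtracting the θ₁ and θ₂ equations cancels the r² and L² terms:
r = (x₁² − x₂²) / (2[(x₁cos θ₁ + e sin θ₁) − (x₂cos θ₂ + e sin θ₂)]) = 30.0000 → r = 30
L² = (x₁ − r cos θ₁)² + (r sin θ₁ − e)² = 20163.9885 → L = 142.0000 → L = 142
check at θ₃=250°: x = 127.8059 (printed 127.8059) ✓

r = 30, L = 142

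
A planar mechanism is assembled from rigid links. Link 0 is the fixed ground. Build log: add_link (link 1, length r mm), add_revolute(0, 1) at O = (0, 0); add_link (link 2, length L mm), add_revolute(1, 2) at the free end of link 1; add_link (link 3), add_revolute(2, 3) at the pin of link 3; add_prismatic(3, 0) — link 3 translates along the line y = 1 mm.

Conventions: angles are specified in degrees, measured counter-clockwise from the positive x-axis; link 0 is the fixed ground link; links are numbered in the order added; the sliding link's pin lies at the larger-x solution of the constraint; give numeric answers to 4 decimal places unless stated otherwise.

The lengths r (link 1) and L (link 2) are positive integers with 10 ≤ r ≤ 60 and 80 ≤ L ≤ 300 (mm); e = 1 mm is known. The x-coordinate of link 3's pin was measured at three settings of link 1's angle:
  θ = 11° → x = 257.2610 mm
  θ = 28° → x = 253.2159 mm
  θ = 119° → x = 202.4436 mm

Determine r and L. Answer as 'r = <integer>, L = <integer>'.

constraint per measurement: (x − r cos θ)² + (r sin θ − e)² = L²
subtracting the θ₁ and θ₂ equations cancels the r² and L² terms:
r = (x₁² − x₂²) / (2[(x₁cos θ₁ + e sin θ₁) − (x₂cos θ₂ + e sin θ₂)]) = 36.0003 → r = 36
L² = (x₁ − r cos θ₁)² + (r sin θ₁ − e)² = 49284.0077 → L = 222.0000 → L = 222
check at θ₃=119°: x = 202.4436 (printed 202.4436) ✓

r = 36, L = 222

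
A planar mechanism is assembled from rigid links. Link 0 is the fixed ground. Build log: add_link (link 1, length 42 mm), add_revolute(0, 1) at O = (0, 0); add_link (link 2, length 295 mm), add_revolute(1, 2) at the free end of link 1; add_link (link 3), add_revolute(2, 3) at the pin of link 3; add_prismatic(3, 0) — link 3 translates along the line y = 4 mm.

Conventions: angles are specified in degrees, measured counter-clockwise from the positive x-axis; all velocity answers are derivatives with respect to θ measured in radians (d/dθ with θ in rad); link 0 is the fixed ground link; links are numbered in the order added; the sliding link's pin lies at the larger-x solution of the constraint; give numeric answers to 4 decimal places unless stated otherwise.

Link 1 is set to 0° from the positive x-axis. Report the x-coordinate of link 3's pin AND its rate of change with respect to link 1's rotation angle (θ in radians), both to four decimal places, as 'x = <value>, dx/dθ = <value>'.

geometry: r = 42 mm, L = 295 mm, e = 4 mm
crank pin P = (r cos θ, r sin θ) = (42.000000, 0.000000)
h = r sin θ − e = 0.000000 − 4 = -4.000000
x = r cos θ + √(L² − h²) = 42.000000 + 294.972880 = 336.972880
dx/dθ = −r sin θ − h·r cos θ/√(L² − h²) (θ in radians; h = -4.000000) = 0.569544

x = 336.9729, dx/dθ = 0.5695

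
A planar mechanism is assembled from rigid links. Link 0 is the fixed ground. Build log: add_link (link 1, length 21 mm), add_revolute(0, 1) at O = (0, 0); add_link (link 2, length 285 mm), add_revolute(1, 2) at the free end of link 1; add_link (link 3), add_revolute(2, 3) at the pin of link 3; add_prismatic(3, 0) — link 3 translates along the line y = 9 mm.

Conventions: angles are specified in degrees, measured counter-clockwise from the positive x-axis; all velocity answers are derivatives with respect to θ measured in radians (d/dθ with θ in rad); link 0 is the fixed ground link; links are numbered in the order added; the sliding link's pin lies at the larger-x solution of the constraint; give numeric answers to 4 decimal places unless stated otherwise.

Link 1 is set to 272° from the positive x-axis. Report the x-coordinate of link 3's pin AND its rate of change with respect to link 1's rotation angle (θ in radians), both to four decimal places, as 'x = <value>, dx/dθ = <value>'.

geometry: r = 21 mm, L = 285 mm, e = 9 mm
crank pin P = (r cos θ, r sin θ) = (0.732889, -20.987207)
h = r sin θ − e = -20.987207 − 9 = -29.987207
x = r cos θ + √(L² − h²) = 0.732889 + 283.418008 = 284.150898
dx/dθ = −r sin θ − h·r cos θ/√(L² − h²) (θ in radians; h = -29.987207) = 21.064751

x = 284.1509, dx/dθ = 21.0648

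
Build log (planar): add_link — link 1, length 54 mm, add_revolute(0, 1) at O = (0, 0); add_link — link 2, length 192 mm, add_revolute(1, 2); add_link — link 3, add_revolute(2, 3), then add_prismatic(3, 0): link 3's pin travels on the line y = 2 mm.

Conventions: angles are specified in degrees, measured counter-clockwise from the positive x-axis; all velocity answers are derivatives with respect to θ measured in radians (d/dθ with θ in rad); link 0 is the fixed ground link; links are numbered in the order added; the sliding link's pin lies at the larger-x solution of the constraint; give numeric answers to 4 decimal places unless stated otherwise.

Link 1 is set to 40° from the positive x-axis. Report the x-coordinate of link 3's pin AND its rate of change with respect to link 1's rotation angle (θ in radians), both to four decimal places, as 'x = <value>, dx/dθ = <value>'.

geometry: r = 54 mm, L = 192 mm, e = 2 mm
crank pin P = (r cos θ, r sin θ) = (41.366400, 34.710531)
h = r sin θ − e = 34.710531 − 2 = 32.710531
x = r cos θ + √(L² − h²) = 41.366400 + 189.193079 = 230.559479
dx/dθ = −r sin θ − h·r cos θ/√(L² − h²) (θ in radians; h = 32.710531) = -41.862573

x = 230.5595, dx/dθ = -41.8626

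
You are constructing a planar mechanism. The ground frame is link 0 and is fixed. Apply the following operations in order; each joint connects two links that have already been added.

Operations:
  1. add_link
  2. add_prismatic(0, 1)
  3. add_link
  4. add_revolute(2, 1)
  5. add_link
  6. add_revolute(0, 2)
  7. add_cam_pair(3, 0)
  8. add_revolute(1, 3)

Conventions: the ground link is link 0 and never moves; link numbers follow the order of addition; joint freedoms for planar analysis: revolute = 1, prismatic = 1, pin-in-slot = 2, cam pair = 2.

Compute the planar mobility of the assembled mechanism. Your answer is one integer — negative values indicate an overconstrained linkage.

L=1 J1=0 J2=0
add link → L=2 J1=0 J2=0
P@0,1 dof=1 J1 → L=2 J1=1 J2=0
add link → L=3 J1=1 J2=0
R@2,1 dof=1 J1 → L=3 J1=2 J2=0
add link → L=4 J1=2 J2=0
R@0,2 dof=1 J1 → L=4 J1=3 J2=0
C@3,0 dof=2 J2 → L=4 J1=3 J2=1
R@1,3 dof=1 J1 → L=4 J1=4 J2=1
M=3(L−1)−2J1−J2=3·3−2·4−1=0

M = 0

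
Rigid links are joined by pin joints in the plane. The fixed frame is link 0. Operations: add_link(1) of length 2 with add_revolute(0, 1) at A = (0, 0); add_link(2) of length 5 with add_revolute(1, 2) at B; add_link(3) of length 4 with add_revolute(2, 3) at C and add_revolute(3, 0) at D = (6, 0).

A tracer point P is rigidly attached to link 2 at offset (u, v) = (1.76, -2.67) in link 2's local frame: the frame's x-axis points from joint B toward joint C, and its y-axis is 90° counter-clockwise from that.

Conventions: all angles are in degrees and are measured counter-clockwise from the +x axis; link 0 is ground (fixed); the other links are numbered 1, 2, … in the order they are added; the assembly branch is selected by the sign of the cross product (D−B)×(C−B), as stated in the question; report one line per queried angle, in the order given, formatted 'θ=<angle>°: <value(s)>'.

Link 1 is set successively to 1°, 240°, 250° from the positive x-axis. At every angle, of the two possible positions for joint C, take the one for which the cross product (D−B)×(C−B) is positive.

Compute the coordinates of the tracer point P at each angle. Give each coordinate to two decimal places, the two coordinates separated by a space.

A=(0,0), D=(6.00,0)
θ=1°: B = A + 2.00·(cos1°, sin1°) = (1.9997, 0.0349)
θ=1°: |BD| = 4.0005
θ=1°: circle(B,5.00) ∩ circle(D,4.00): a=3.1251, h=3.9030
θ=1°:   candidates: C₊=(5.1587,3.9105) cross=15.614; C₋=(5.0906,-3.8953) cross=-15.614
θ=1°:   branch + wants cross > 0 → take C=(5.1587,3.9105) (cross=15.614)
θ=1°: ex = (C−B)/|BC| = (0.6318,0.7751); ey = (-0.7751,0.6318)
θ=1°: P = B + 1.76·ex + -2.67·ey = (5.1813,-0.2878)
θ=240°: B = A + 2.00·(cos240°, sin240°) = (-1.0000, -1.7321)
θ=240°: |BD| = 7.2111
θ=240°: circle(B,5.00) ∩ circle(D,4.00): a=4.2296, h=2.6666
θ=240°:   candidates: C₊=(2.4653,1.8724) cross=19.229; C₋=(3.7463,-3.3046) cross=-19.229
θ=240°:   branch + wants cross > 0 → take C=(2.4653,1.8724) (cross=19.229)
θ=240°: ex = (C−B)/|BC| = (0.6931,0.7209); ey = (-0.7209,0.6931)
θ=240°: P = B + 1.76·ex + -2.67·ey = (2.1445,-2.3138)
θ=250°: B = A + 2.00·(cos250°, sin250°) = (-0.6840, -1.8794)
θ=250°: |BD| = 6.9432
θ=250°: circle(B,5.00) ∩ circle(D,4.00): a=4.1197, h=2.8333
θ=250°:   candidates: C₊=(2.5150,1.9633) cross=19.673; C₋=(4.0488,-3.4918) cross=-19.673
θ=250°:   branch + wants cross > 0 → take C=(2.5150,1.9633) (cross=19.673)
θ=250°: ex = (C−B)/|BC| = (0.6398,0.7685); ey = (-0.7685,0.6398)
θ=250°: P = B + 1.76·ex + -2.67·ey = (2.4940,-2.2350)

θ=1°: 5.18 -0.29
θ=240°: 2.14 -2.31
θ=250°: 2.49 -2.24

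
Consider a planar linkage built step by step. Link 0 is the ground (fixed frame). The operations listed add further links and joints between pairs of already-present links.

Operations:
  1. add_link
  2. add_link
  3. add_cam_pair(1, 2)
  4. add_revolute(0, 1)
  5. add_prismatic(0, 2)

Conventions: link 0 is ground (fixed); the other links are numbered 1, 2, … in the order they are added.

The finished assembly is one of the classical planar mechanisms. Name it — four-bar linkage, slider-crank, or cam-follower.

links: 3 (incl. ground); joints: 1 revolute, 1 prismatic, 1 higher (cam) pair, forming one closed loop
3 links, revolute + prismatic + higher pair in one loop → cam-follower

cam-follower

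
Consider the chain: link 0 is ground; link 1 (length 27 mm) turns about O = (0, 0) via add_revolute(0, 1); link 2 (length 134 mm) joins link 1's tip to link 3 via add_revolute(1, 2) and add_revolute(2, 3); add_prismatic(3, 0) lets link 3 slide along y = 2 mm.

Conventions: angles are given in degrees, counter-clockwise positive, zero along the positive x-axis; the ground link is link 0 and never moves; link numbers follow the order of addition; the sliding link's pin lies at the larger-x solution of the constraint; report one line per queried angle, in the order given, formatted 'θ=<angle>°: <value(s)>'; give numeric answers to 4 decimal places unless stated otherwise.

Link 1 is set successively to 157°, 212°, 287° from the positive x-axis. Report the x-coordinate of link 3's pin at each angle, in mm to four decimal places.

geometry: r = 27 mm, L = 134 mm, e = 2 mm
θ=157°: crank pin P = (r cos θ, r sin θ) = (-24.853631, 10.549740)
θ=157°: h = r sin θ − e = 10.549740 − 2 = 8.549740
θ=157°: x = r cos θ + √(L² − h²) = -24.853631 + 133.726968 = 108.873337
θ=212°: crank pin P = (r cos θ, r sin θ) = (-22.897299, -14.307820)
θ=212°: h = r sin θ − e = -14.307820 − 2 = -16.307820
θ=212°: x = r cos θ + √(L² − h²) = -22.897299 + 133.003966 = 110.106668
θ=287°: crank pin P = (r cos θ, r sin θ) = (7.894036, -25.820228)
θ=287°: h = r sin θ − e = -25.820228 − 2 = -27.820228
θ=287°: x = r cos θ + √(L² − h²) = 7.894036 + 131.080261 = 138.974297

θ=157°: 108.8733
θ=212°: 110.1067
θ=287°: 138.9743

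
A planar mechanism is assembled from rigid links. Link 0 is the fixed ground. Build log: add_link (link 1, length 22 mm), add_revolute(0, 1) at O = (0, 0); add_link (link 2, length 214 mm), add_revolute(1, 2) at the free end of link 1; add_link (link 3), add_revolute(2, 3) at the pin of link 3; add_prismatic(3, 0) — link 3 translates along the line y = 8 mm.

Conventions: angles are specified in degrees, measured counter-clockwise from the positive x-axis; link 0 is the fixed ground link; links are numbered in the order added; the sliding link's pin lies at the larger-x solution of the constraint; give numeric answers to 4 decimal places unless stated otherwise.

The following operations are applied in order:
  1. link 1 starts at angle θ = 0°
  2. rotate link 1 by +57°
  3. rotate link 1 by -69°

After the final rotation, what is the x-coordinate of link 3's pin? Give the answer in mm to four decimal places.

geometry: r = 22 mm, L = 214 mm, e = 8 mm; θ starts at 0°
rotate link 1 by +57°: θ ← 0° +57° = 57°
rotate link 1 by -69°: θ ← 57° -69° = -12°
crank pin P = (r cos θ, r sin θ) = (21.519247, -4.574057)
h = r sin θ − e = -4.574057 − 8 = -12.574057
x = r cos θ + √(L² − h²) = 21.519247 + 213.630272 = 235.149519

235.1495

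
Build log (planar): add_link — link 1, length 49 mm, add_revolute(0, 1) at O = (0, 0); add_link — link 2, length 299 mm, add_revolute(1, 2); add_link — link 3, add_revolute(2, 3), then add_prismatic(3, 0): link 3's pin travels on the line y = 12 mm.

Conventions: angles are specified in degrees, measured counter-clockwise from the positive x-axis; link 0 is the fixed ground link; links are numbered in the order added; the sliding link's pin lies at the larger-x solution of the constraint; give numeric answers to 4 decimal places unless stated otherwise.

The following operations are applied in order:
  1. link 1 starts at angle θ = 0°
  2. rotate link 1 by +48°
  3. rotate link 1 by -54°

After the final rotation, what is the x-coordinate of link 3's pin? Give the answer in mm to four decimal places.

geometry: r = 49 mm, L = 299 mm, e = 12 mm; θ starts at 0°
rotate link 1 by +48°: θ ← 0° +48° = 48°
rotate link 1 by -54°: θ ← 48° -54° = -6°
crank pin P = (r cos θ, r sin θ) = (48.731573, -5.121895)
h = r sin θ − e = -5.121895 − 12 = -17.121895
x = r cos θ + √(L² − h²) = 48.731573 + 298.509365 = 347.240937

347.2409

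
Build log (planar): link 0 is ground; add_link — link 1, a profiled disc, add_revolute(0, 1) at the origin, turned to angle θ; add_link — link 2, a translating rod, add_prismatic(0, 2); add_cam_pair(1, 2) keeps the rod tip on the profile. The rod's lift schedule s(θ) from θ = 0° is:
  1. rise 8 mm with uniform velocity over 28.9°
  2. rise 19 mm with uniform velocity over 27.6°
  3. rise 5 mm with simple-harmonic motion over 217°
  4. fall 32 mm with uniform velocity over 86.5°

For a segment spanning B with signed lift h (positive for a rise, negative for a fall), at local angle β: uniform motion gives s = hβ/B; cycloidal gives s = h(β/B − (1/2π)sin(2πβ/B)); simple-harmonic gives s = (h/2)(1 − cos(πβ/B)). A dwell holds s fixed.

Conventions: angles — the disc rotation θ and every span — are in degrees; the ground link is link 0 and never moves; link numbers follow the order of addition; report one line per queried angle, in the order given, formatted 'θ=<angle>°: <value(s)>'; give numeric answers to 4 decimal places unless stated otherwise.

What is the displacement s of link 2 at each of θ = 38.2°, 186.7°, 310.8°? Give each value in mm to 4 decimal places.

seg 1 [0°–28.9°] uniform, h=8: full span → s += 8 → s = 8.0000
seg 2 [28.9°–56.5°] uniform, h=19: θ=38.2° here. β=9.3, B=27.6. 19·9.3/27.6 = 6.4022 → s = 14.4022
seg 2 [28.9°–56.5°] uniform, h=19: full span → s += 19 → s = 27.0000
seg 3 [56.5°–273.5°] simple-harmonic, h=5: θ=186.7° here. β=130.2, B=217. 5/2·(1 − cos(π·0.6000)) = 3.2725 → s = 30.2725
seg 3 [56.5°–273.5°] simple-harmonic, h=5: full span → s += 5 → s = 32.0000
seg 4 [273.5°–360°] uniform, h=-32: θ=310.8° here. β=37.3, B=86.5. -32·37.3/86.5 = -13.7988 → s = 18.2012

θ=38.2°: 14.4022
θ=186.7°: 30.2725
θ=310.8°: 18.2012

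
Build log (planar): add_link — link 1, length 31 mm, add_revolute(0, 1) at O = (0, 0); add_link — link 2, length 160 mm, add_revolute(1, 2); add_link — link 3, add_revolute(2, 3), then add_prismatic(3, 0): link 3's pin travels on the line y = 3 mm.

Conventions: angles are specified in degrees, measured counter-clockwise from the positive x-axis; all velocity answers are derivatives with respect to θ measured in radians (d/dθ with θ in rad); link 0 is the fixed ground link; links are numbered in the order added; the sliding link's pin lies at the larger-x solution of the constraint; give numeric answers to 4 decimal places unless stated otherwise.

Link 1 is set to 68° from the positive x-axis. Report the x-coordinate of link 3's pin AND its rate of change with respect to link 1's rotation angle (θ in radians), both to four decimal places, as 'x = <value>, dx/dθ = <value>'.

geometry: r = 31 mm, L = 160 mm, e = 3 mm
crank pin P = (r cos θ, r sin θ) = (11.612804, 28.742699)
h = r sin θ − e = 28.742699 − 3 = 25.742699
x = r cos θ + √(L² − h²) = 11.612804 + 157.915526 = 169.528331
dx/dθ = −r sin θ − h·r cos θ/√(L² − h²) (θ in radians; h = 25.742699) = -30.635768

x = 169.5283, dx/dθ = -30.6358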